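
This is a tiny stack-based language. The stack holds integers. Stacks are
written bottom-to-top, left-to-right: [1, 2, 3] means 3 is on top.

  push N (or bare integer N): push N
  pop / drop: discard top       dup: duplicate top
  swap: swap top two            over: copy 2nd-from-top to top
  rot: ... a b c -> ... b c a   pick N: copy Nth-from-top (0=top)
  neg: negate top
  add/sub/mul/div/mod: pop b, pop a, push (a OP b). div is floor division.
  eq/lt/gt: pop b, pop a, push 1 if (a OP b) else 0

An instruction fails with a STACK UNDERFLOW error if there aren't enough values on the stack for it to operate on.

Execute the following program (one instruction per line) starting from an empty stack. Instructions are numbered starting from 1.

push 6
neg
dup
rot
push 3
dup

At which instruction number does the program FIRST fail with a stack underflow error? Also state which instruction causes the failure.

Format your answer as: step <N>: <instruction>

Answer: step 4: rot

Derivation:
Step 1 ('push 6'): stack = [6], depth = 1
Step 2 ('neg'): stack = [-6], depth = 1
Step 3 ('dup'): stack = [-6, -6], depth = 2
Step 4 ('rot'): needs 3 value(s) but depth is 2 — STACK UNDERFLOW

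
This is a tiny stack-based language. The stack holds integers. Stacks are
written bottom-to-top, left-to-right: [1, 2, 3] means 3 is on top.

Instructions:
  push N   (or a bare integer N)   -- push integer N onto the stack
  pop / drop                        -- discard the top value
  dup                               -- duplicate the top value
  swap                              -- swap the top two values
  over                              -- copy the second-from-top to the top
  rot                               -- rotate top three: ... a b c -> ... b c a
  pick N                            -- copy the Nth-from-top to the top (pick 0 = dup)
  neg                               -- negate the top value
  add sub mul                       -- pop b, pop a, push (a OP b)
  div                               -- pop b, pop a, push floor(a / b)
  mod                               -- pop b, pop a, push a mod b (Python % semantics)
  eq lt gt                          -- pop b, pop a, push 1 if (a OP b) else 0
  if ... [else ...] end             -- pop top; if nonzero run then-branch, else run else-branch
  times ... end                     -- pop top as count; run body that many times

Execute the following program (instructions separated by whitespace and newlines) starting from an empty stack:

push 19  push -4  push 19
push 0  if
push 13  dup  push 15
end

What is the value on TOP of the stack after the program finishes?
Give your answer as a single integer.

After 'push 19': [19]
After 'push -4': [19, -4]
After 'push 19': [19, -4, 19]
After 'push 0': [19, -4, 19, 0]
After 'if': [19, -4, 19]

Answer: 19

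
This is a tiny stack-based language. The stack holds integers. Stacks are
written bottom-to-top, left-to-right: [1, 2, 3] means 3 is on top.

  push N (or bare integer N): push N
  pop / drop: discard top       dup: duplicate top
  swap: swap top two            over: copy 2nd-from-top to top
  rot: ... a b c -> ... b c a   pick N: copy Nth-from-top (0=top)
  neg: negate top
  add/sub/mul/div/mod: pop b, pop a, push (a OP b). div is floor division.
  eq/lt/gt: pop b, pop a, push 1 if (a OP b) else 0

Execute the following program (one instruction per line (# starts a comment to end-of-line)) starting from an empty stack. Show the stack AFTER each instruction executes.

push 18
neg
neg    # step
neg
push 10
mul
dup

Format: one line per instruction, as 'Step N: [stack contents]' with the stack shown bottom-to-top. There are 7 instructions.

Step 1: [18]
Step 2: [-18]
Step 3: [18]
Step 4: [-18]
Step 5: [-18, 10]
Step 6: [-180]
Step 7: [-180, -180]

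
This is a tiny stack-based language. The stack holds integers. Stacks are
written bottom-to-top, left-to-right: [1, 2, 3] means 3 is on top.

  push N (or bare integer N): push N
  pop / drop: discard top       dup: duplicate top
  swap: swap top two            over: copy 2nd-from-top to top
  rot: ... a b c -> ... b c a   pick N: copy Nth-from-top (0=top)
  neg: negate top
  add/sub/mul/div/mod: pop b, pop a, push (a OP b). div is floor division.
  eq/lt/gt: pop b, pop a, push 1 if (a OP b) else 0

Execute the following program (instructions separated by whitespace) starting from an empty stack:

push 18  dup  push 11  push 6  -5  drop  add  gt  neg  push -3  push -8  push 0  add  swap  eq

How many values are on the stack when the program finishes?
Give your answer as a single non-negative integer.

Answer: 3

Derivation:
After 'push 18': stack = [18] (depth 1)
After 'dup': stack = [18, 18] (depth 2)
After 'push 11': stack = [18, 18, 11] (depth 3)
After 'push 6': stack = [18, 18, 11, 6] (depth 4)
After 'push -5': stack = [18, 18, 11, 6, -5] (depth 5)
After 'drop': stack = [18, 18, 11, 6] (depth 4)
After 'add': stack = [18, 18, 17] (depth 3)
After 'gt': stack = [18, 1] (depth 2)
After 'neg': stack = [18, -1] (depth 2)
After 'push -3': stack = [18, -1, -3] (depth 3)
After 'push -8': stack = [18, -1, -3, -8] (depth 4)
After 'push 0': stack = [18, -1, -3, -8, 0] (depth 5)
After 'add': stack = [18, -1, -3, -8] (depth 4)
After 'swap': stack = [18, -1, -8, -3] (depth 4)
After 'eq': stack = [18, -1, 0] (depth 3)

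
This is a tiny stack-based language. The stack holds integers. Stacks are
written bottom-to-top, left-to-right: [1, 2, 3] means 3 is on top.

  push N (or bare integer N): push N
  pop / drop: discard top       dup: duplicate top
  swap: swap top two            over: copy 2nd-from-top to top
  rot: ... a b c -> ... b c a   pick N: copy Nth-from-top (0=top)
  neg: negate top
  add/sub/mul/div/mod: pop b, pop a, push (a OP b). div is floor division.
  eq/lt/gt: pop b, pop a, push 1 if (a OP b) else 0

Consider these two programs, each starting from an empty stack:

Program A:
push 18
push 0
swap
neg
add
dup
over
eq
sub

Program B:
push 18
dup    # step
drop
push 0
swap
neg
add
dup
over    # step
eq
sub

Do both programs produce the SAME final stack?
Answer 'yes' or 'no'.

Answer: yes

Derivation:
Program A trace:
  After 'push 18': [18]
  After 'push 0': [18, 0]
  After 'swap': [0, 18]
  After 'neg': [0, -18]
  After 'add': [-18]
  After 'dup': [-18, -18]
  After 'over': [-18, -18, -18]
  After 'eq': [-18, 1]
  After 'sub': [-19]
Program A final stack: [-19]

Program B trace:
  After 'push 18': [18]
  After 'dup': [18, 18]
  After 'drop': [18]
  After 'push 0': [18, 0]
  After 'swap': [0, 18]
  After 'neg': [0, -18]
  After 'add': [-18]
  After 'dup': [-18, -18]
  After 'over': [-18, -18, -18]
  After 'eq': [-18, 1]
  After 'sub': [-19]
Program B final stack: [-19]
Same: yes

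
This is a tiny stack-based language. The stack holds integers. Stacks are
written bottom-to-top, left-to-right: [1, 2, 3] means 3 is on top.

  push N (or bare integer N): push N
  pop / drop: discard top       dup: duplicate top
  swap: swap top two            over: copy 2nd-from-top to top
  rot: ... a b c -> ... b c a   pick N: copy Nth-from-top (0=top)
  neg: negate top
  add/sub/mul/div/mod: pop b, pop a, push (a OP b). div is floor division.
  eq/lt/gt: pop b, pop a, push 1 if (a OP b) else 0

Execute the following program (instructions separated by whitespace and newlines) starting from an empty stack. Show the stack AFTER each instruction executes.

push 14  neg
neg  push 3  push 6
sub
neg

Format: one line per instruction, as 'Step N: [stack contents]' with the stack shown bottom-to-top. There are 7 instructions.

Step 1: [14]
Step 2: [-14]
Step 3: [14]
Step 4: [14, 3]
Step 5: [14, 3, 6]
Step 6: [14, -3]
Step 7: [14, 3]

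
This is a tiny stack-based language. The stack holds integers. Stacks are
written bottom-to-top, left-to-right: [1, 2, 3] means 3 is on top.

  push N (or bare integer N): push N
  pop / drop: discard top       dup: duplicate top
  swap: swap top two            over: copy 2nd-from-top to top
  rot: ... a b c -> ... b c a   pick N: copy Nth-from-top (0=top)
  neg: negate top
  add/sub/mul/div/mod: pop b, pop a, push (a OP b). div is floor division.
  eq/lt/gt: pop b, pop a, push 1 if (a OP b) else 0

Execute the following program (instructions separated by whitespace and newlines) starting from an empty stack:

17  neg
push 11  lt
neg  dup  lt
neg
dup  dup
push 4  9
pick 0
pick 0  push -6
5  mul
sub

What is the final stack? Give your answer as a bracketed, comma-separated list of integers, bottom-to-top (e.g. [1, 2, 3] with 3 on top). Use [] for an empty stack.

After 'push 17': [17]
After 'neg': [-17]
After 'push 11': [-17, 11]
After 'lt': [1]
After 'neg': [-1]
After 'dup': [-1, -1]
After 'lt': [0]
After 'neg': [0]
After 'dup': [0, 0]
After 'dup': [0, 0, 0]
After 'push 4': [0, 0, 0, 4]
After 'push 9': [0, 0, 0, 4, 9]
After 'pick 0': [0, 0, 0, 4, 9, 9]
After 'pick 0': [0, 0, 0, 4, 9, 9, 9]
After 'push -6': [0, 0, 0, 4, 9, 9, 9, -6]
After 'push 5': [0, 0, 0, 4, 9, 9, 9, -6, 5]
After 'mul': [0, 0, 0, 4, 9, 9, 9, -30]
After 'sub': [0, 0, 0, 4, 9, 9, 39]

Answer: [0, 0, 0, 4, 9, 9, 39]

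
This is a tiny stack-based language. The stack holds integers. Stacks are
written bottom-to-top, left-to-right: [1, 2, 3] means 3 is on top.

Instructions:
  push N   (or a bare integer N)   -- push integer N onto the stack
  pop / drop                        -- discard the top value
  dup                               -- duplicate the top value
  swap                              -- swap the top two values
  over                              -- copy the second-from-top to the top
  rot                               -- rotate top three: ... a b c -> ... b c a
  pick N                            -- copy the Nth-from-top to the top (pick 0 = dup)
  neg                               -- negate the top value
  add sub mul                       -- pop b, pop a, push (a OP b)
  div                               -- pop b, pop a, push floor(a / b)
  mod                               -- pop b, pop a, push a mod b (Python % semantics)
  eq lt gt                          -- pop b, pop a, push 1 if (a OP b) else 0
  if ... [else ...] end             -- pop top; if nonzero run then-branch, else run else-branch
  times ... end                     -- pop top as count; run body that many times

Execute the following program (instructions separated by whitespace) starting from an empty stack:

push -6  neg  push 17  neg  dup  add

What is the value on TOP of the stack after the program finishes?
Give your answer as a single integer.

Answer: -34

Derivation:
After 'push -6': [-6]
After 'neg': [6]
After 'push 17': [6, 17]
After 'neg': [6, -17]
After 'dup': [6, -17, -17]
After 'add': [6, -34]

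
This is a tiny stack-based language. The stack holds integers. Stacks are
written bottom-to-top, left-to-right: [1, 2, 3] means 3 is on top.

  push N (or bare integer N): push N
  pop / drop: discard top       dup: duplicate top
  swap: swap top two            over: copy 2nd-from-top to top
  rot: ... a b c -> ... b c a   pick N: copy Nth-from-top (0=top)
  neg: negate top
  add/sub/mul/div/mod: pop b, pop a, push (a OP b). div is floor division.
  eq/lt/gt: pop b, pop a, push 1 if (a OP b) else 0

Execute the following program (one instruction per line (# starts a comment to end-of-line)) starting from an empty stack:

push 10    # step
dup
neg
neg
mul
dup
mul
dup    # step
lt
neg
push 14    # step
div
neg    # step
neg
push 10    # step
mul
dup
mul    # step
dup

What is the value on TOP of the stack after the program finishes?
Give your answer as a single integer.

After 'push 10': [10]
After 'dup': [10, 10]
After 'neg': [10, -10]
After 'neg': [10, 10]
After 'mul': [100]
After 'dup': [100, 100]
After 'mul': [10000]
After 'dup': [10000, 10000]
After 'lt': [0]
After 'neg': [0]
After 'push 14': [0, 14]
After 'div': [0]
After 'neg': [0]
After 'neg': [0]
After 'push 10': [0, 10]
After 'mul': [0]
After 'dup': [0, 0]
After 'mul': [0]
After 'dup': [0, 0]

Answer: 0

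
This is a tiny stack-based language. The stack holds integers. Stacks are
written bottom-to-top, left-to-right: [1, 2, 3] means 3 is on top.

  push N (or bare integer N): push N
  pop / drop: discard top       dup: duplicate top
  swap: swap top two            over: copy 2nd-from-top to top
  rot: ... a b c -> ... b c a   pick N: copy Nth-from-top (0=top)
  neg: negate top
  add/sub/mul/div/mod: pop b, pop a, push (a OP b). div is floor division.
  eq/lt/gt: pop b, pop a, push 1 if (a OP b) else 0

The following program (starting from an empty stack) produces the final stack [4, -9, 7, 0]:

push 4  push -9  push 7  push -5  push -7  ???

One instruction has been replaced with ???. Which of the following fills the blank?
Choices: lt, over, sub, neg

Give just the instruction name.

Stack before ???: [4, -9, 7, -5, -7]
Stack after ???:  [4, -9, 7, 0]
Checking each choice:
  lt: MATCH
  over: produces [4, -9, 7, -5, -7, -5]
  sub: produces [4, -9, 7, 2]
  neg: produces [4, -9, 7, -5, 7]


Answer: lt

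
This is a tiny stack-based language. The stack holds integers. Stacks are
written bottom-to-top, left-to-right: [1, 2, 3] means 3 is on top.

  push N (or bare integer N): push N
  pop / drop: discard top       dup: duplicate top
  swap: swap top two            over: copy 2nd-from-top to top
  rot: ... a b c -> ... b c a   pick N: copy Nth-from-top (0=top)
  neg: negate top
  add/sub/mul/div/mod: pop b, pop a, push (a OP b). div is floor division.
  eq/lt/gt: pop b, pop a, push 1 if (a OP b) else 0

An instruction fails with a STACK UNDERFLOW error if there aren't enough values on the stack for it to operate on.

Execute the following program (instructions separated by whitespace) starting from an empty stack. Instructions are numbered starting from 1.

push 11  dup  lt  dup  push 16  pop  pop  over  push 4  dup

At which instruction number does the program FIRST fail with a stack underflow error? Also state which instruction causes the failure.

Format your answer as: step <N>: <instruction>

Answer: step 8: over

Derivation:
Step 1 ('push 11'): stack = [11], depth = 1
Step 2 ('dup'): stack = [11, 11], depth = 2
Step 3 ('lt'): stack = [0], depth = 1
Step 4 ('dup'): stack = [0, 0], depth = 2
Step 5 ('push 16'): stack = [0, 0, 16], depth = 3
Step 6 ('pop'): stack = [0, 0], depth = 2
Step 7 ('pop'): stack = [0], depth = 1
Step 8 ('over'): needs 2 value(s) but depth is 1 — STACK UNDERFLOW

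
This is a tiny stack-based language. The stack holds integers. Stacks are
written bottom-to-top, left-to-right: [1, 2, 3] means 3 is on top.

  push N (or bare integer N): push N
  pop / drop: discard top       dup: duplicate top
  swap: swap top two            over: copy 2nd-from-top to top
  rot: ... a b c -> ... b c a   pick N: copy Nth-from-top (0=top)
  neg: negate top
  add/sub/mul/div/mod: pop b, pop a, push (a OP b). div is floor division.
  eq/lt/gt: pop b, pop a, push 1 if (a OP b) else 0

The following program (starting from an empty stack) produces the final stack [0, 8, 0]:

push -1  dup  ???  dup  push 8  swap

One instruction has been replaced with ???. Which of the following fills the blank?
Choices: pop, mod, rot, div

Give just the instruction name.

Answer: mod

Derivation:
Stack before ???: [-1, -1]
Stack after ???:  [0]
Checking each choice:
  pop: produces [-1, 8, -1]
  mod: MATCH
  rot: stack underflow (need 3, have 2)
  div: produces [1, 8, 1]


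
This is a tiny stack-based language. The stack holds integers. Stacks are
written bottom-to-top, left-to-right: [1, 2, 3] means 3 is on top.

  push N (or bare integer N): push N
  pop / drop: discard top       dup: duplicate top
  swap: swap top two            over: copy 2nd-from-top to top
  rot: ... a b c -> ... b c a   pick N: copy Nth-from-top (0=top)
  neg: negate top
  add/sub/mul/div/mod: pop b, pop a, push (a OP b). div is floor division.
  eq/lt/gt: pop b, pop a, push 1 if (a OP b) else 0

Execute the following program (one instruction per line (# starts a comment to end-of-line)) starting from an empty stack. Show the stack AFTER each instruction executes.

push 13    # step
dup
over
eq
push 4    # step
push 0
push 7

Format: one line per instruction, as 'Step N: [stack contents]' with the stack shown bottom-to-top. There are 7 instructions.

Step 1: [13]
Step 2: [13, 13]
Step 3: [13, 13, 13]
Step 4: [13, 1]
Step 5: [13, 1, 4]
Step 6: [13, 1, 4, 0]
Step 7: [13, 1, 4, 0, 7]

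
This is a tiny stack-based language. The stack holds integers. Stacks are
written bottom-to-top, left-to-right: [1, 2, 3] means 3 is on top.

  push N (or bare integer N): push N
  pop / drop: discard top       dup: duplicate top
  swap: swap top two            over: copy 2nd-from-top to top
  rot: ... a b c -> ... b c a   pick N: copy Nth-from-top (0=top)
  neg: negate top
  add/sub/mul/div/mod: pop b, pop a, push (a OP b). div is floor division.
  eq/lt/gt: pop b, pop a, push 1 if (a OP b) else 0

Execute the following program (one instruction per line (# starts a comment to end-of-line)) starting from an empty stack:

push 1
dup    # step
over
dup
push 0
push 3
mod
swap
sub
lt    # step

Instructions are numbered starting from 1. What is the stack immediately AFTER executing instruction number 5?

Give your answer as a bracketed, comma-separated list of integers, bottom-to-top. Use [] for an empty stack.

Step 1 ('push 1'): [1]
Step 2 ('dup'): [1, 1]
Step 3 ('over'): [1, 1, 1]
Step 4 ('dup'): [1, 1, 1, 1]
Step 5 ('push 0'): [1, 1, 1, 1, 0]

Answer: [1, 1, 1, 1, 0]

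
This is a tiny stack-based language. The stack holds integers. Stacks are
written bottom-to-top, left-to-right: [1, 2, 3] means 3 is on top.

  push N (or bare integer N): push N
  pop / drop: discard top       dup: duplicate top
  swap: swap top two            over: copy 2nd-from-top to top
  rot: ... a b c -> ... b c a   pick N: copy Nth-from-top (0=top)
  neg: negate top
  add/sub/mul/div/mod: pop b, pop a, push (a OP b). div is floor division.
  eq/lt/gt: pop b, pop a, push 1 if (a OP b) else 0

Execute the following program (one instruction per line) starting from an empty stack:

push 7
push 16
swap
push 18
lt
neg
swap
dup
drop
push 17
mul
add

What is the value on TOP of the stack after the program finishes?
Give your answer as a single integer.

After 'push 7': [7]
After 'push 16': [7, 16]
After 'swap': [16, 7]
After 'push 18': [16, 7, 18]
After 'lt': [16, 1]
After 'neg': [16, -1]
After 'swap': [-1, 16]
After 'dup': [-1, 16, 16]
After 'drop': [-1, 16]
After 'push 17': [-1, 16, 17]
After 'mul': [-1, 272]
After 'add': [271]

Answer: 271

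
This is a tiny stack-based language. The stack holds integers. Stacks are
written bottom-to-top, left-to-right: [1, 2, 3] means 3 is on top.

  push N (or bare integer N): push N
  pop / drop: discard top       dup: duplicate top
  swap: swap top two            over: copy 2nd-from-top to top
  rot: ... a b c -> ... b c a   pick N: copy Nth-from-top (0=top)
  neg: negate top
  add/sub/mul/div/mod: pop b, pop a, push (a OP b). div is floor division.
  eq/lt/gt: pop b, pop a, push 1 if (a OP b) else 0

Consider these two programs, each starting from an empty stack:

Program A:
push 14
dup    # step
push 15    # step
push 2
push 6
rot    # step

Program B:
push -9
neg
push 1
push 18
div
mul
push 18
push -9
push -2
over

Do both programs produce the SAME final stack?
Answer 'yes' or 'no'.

Program A trace:
  After 'push 14': [14]
  After 'dup': [14, 14]
  After 'push 15': [14, 14, 15]
  After 'push 2': [14, 14, 15, 2]
  After 'push 6': [14, 14, 15, 2, 6]
  After 'rot': [14, 14, 2, 6, 15]
Program A final stack: [14, 14, 2, 6, 15]

Program B trace:
  After 'push -9': [-9]
  After 'neg': [9]
  After 'push 1': [9, 1]
  After 'push 18': [9, 1, 18]
  After 'div': [9, 0]
  After 'mul': [0]
  After 'push 18': [0, 18]
  After 'push -9': [0, 18, -9]
  After 'push -2': [0, 18, -9, -2]
  After 'over': [0, 18, -9, -2, -9]
Program B final stack: [0, 18, -9, -2, -9]
Same: no

Answer: no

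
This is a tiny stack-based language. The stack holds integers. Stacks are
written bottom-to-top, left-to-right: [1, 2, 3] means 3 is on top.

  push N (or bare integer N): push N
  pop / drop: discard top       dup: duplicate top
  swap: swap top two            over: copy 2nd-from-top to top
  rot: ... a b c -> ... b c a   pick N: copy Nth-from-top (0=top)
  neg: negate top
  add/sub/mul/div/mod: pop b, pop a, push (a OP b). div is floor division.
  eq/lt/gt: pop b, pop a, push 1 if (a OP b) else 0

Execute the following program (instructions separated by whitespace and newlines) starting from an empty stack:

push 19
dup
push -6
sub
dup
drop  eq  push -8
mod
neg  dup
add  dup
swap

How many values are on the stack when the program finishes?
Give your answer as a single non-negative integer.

Answer: 2

Derivation:
After 'push 19': stack = [19] (depth 1)
After 'dup': stack = [19, 19] (depth 2)
After 'push -6': stack = [19, 19, -6] (depth 3)
After 'sub': stack = [19, 25] (depth 2)
After 'dup': stack = [19, 25, 25] (depth 3)
After 'drop': stack = [19, 25] (depth 2)
After 'eq': stack = [0] (depth 1)
After 'push -8': stack = [0, -8] (depth 2)
After 'mod': stack = [0] (depth 1)
After 'neg': stack = [0] (depth 1)
After 'dup': stack = [0, 0] (depth 2)
After 'add': stack = [0] (depth 1)
After 'dup': stack = [0, 0] (depth 2)
After 'swap': stack = [0, 0] (depth 2)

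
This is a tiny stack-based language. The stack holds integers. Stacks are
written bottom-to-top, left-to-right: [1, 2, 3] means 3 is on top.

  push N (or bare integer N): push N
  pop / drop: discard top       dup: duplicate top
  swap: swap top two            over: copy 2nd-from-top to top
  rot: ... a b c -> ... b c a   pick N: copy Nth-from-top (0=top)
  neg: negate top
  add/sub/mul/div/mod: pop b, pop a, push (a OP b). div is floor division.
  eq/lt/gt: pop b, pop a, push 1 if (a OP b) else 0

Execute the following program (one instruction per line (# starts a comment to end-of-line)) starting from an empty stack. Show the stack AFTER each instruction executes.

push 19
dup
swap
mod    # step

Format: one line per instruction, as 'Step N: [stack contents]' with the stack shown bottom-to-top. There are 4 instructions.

Step 1: [19]
Step 2: [19, 19]
Step 3: [19, 19]
Step 4: [0]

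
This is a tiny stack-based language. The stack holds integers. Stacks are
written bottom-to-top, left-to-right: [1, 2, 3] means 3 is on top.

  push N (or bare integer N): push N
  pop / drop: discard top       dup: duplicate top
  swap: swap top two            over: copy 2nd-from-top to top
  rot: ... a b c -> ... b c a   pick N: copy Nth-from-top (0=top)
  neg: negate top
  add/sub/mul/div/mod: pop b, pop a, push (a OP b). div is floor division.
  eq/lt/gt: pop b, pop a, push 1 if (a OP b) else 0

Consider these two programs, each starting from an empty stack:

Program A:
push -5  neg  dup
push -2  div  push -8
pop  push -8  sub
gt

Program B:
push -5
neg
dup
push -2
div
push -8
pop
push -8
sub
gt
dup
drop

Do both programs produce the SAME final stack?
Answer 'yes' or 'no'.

Program A trace:
  After 'push -5': [-5]
  After 'neg': [5]
  After 'dup': [5, 5]
  After 'push -2': [5, 5, -2]
  After 'div': [5, -3]
  After 'push -8': [5, -3, -8]
  After 'pop': [5, -3]
  After 'push -8': [5, -3, -8]
  After 'sub': [5, 5]
  After 'gt': [0]
Program A final stack: [0]

Program B trace:
  After 'push -5': [-5]
  After 'neg': [5]
  After 'dup': [5, 5]
  After 'push -2': [5, 5, -2]
  After 'div': [5, -3]
  After 'push -8': [5, -3, -8]
  After 'pop': [5, -3]
  After 'push -8': [5, -3, -8]
  After 'sub': [5, 5]
  After 'gt': [0]
  After 'dup': [0, 0]
  After 'drop': [0]
Program B final stack: [0]
Same: yes

Answer: yes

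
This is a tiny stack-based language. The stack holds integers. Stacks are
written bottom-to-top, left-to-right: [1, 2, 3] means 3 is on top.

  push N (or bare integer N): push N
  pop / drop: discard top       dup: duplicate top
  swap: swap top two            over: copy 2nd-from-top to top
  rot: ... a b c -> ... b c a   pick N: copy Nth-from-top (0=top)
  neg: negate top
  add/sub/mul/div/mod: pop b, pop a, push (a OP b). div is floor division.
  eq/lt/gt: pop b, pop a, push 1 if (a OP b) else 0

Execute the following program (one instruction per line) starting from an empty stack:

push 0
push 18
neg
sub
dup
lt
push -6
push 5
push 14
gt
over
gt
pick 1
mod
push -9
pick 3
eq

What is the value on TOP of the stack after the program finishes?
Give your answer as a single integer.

After 'push 0': [0]
After 'push 18': [0, 18]
After 'neg': [0, -18]
After 'sub': [18]
After 'dup': [18, 18]
After 'lt': [0]
After 'push -6': [0, -6]
After 'push 5': [0, -6, 5]
After 'push 14': [0, -6, 5, 14]
After 'gt': [0, -6, 0]
After 'over': [0, -6, 0, -6]
After 'gt': [0, -6, 1]
After 'pick 1': [0, -6, 1, -6]
After 'mod': [0, -6, -5]
After 'push -9': [0, -6, -5, -9]
After 'pick 3': [0, -6, -5, -9, 0]
After 'eq': [0, -6, -5, 0]

Answer: 0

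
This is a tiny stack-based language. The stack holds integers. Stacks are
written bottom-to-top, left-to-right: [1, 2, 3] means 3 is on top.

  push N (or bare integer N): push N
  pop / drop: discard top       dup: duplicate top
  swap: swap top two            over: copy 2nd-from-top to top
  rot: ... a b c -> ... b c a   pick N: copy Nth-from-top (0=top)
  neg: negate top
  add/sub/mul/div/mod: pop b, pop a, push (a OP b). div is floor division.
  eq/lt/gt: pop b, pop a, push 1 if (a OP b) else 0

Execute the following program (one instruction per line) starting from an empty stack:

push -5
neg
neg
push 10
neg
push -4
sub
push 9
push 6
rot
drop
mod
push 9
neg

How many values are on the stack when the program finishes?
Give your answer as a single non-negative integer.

Answer: 3

Derivation:
After 'push -5': stack = [-5] (depth 1)
After 'neg': stack = [5] (depth 1)
After 'neg': stack = [-5] (depth 1)
After 'push 10': stack = [-5, 10] (depth 2)
After 'neg': stack = [-5, -10] (depth 2)
After 'push -4': stack = [-5, -10, -4] (depth 3)
After 'sub': stack = [-5, -6] (depth 2)
After 'push 9': stack = [-5, -6, 9] (depth 3)
After 'push 6': stack = [-5, -6, 9, 6] (depth 4)
After 'rot': stack = [-5, 9, 6, -6] (depth 4)
After 'drop': stack = [-5, 9, 6] (depth 3)
After 'mod': stack = [-5, 3] (depth 2)
After 'push 9': stack = [-5, 3, 9] (depth 3)
After 'neg': stack = [-5, 3, -9] (depth 3)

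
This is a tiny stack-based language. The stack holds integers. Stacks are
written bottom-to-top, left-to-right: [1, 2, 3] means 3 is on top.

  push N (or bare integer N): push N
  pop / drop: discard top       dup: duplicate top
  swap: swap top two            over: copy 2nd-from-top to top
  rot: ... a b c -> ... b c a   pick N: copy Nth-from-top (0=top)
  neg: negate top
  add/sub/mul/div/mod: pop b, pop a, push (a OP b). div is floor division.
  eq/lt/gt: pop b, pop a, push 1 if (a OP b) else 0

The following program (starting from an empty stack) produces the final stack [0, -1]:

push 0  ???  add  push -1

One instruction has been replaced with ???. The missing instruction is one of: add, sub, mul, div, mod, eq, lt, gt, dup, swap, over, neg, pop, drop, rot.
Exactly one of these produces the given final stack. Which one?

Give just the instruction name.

Stack before ???: [0]
Stack after ???:  [0, 0]
The instruction that transforms [0] -> [0, 0] is: dup

Answer: dup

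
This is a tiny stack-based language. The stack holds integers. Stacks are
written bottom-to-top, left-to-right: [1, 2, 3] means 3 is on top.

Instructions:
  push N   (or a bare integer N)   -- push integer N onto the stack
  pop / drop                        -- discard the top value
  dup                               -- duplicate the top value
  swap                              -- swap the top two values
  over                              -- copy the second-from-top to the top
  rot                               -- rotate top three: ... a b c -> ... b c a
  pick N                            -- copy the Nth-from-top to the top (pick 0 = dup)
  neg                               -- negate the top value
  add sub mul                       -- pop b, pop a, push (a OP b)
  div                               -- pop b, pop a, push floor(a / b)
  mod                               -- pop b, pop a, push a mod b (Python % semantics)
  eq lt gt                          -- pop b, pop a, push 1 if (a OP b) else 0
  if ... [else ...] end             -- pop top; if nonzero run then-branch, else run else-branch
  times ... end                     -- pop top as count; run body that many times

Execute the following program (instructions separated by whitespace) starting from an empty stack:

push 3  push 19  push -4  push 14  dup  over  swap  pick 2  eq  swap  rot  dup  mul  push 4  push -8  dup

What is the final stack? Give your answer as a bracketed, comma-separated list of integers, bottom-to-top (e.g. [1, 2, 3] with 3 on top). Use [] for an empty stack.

Answer: [3, 19, -4, 1, 14, 196, 4, -8, -8]

Derivation:
After 'push 3': [3]
After 'push 19': [3, 19]
After 'push -4': [3, 19, -4]
After 'push 14': [3, 19, -4, 14]
After 'dup': [3, 19, -4, 14, 14]
After 'over': [3, 19, -4, 14, 14, 14]
After 'swap': [3, 19, -4, 14, 14, 14]
After 'pick 2': [3, 19, -4, 14, 14, 14, 14]
After 'eq': [3, 19, -4, 14, 14, 1]
After 'swap': [3, 19, -4, 14, 1, 14]
After 'rot': [3, 19, -4, 1, 14, 14]
After 'dup': [3, 19, -4, 1, 14, 14, 14]
After 'mul': [3, 19, -4, 1, 14, 196]
After 'push 4': [3, 19, -4, 1, 14, 196, 4]
After 'push -8': [3, 19, -4, 1, 14, 196, 4, -8]
After 'dup': [3, 19, -4, 1, 14, 196, 4, -8, -8]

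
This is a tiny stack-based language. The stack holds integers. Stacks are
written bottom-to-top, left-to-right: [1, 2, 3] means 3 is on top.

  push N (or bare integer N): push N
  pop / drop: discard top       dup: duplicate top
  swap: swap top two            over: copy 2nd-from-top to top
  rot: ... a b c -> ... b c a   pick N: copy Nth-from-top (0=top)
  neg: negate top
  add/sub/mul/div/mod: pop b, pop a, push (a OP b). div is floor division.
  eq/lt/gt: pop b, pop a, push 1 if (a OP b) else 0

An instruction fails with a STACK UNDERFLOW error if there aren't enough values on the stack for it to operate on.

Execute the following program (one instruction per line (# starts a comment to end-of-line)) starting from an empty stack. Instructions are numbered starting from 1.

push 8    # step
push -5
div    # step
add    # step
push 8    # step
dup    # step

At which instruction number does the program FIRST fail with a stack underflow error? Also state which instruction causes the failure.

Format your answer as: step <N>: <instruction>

Step 1 ('push 8'): stack = [8], depth = 1
Step 2 ('push -5'): stack = [8, -5], depth = 2
Step 3 ('div'): stack = [-2], depth = 1
Step 4 ('add'): needs 2 value(s) but depth is 1 — STACK UNDERFLOW

Answer: step 4: add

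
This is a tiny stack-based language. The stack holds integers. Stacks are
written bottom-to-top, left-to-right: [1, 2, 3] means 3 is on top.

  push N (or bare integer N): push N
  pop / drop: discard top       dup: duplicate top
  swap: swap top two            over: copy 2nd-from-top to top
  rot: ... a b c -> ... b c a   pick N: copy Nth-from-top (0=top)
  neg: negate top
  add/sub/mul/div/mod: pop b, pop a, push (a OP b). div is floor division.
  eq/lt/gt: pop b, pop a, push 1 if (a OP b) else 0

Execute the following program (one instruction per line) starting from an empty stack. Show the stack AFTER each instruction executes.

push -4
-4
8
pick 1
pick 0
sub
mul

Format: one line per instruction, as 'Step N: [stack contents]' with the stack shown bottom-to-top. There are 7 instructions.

Step 1: [-4]
Step 2: [-4, -4]
Step 3: [-4, -4, 8]
Step 4: [-4, -4, 8, -4]
Step 5: [-4, -4, 8, -4, -4]
Step 6: [-4, -4, 8, 0]
Step 7: [-4, -4, 0]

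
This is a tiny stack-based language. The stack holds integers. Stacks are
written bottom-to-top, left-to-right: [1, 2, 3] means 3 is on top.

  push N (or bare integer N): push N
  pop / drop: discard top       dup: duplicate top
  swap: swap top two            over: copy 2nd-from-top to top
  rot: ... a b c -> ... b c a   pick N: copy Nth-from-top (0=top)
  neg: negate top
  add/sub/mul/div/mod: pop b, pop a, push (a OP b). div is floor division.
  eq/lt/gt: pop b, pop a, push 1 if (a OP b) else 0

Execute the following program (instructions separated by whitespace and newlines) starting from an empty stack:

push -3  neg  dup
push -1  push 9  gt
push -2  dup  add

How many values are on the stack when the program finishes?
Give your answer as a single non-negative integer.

Answer: 4

Derivation:
After 'push -3': stack = [-3] (depth 1)
After 'neg': stack = [3] (depth 1)
After 'dup': stack = [3, 3] (depth 2)
After 'push -1': stack = [3, 3, -1] (depth 3)
After 'push 9': stack = [3, 3, -1, 9] (depth 4)
After 'gt': stack = [3, 3, 0] (depth 3)
After 'push -2': stack = [3, 3, 0, -2] (depth 4)
After 'dup': stack = [3, 3, 0, -2, -2] (depth 5)
After 'add': stack = [3, 3, 0, -4] (depth 4)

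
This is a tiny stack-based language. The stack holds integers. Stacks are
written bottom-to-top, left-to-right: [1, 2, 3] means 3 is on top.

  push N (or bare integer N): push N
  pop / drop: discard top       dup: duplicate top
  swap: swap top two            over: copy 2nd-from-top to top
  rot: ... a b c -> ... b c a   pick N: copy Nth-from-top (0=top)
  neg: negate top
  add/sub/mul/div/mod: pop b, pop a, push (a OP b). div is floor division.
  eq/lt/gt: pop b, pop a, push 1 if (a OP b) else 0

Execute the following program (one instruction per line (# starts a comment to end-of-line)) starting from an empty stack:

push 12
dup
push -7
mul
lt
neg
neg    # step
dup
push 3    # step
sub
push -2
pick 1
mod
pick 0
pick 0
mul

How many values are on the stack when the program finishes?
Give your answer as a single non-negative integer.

After 'push 12': stack = [12] (depth 1)
After 'dup': stack = [12, 12] (depth 2)
After 'push -7': stack = [12, 12, -7] (depth 3)
After 'mul': stack = [12, -84] (depth 2)
After 'lt': stack = [0] (depth 1)
After 'neg': stack = [0] (depth 1)
After 'neg': stack = [0] (depth 1)
After 'dup': stack = [0, 0] (depth 2)
After 'push 3': stack = [0, 0, 3] (depth 3)
After 'sub': stack = [0, -3] (depth 2)
After 'push -2': stack = [0, -3, -2] (depth 3)
After 'pick 1': stack = [0, -3, -2, -3] (depth 4)
After 'mod': stack = [0, -3, -2] (depth 3)
After 'pick 0': stack = [0, -3, -2, -2] (depth 4)
After 'pick 0': stack = [0, -3, -2, -2, -2] (depth 5)
After 'mul': stack = [0, -3, -2, 4] (depth 4)

Answer: 4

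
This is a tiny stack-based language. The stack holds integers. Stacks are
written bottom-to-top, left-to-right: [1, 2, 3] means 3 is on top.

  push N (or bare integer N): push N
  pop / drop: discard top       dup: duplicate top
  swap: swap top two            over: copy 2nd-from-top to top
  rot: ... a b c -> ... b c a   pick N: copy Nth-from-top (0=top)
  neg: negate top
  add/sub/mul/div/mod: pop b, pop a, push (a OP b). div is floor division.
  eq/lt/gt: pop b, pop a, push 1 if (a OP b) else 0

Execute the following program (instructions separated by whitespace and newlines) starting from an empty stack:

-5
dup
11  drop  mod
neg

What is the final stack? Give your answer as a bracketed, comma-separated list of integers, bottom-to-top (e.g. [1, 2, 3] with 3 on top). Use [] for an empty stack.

Answer: [0]

Derivation:
After 'push -5': [-5]
After 'dup': [-5, -5]
After 'push 11': [-5, -5, 11]
After 'drop': [-5, -5]
After 'mod': [0]
After 'neg': [0]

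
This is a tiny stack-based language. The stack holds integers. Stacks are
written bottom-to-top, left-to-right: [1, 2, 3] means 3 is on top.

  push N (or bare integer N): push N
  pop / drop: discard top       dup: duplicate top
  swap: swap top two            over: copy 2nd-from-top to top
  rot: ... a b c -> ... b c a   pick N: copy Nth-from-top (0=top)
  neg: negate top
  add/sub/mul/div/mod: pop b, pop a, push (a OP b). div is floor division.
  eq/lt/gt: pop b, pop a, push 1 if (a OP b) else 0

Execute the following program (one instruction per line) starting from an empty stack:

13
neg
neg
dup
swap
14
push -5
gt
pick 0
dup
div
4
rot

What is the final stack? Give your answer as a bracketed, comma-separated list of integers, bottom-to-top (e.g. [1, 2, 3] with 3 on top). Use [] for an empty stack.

After 'push 13': [13]
After 'neg': [-13]
After 'neg': [13]
After 'dup': [13, 13]
After 'swap': [13, 13]
After 'push 14': [13, 13, 14]
After 'push -5': [13, 13, 14, -5]
After 'gt': [13, 13, 1]
After 'pick 0': [13, 13, 1, 1]
After 'dup': [13, 13, 1, 1, 1]
After 'div': [13, 13, 1, 1]
After 'push 4': [13, 13, 1, 1, 4]
After 'rot': [13, 13, 1, 4, 1]

Answer: [13, 13, 1, 4, 1]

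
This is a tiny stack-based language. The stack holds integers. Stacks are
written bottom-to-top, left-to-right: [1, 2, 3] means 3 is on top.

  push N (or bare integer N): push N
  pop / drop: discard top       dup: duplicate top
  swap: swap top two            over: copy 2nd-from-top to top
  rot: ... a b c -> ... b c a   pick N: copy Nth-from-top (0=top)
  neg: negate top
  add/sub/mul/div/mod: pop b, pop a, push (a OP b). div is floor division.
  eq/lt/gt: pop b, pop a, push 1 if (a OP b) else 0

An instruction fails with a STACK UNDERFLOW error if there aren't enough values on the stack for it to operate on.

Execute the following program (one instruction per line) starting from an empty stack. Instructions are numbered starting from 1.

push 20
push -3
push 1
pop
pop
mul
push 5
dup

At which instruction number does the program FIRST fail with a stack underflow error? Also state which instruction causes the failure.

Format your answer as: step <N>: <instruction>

Answer: step 6: mul

Derivation:
Step 1 ('push 20'): stack = [20], depth = 1
Step 2 ('push -3'): stack = [20, -3], depth = 2
Step 3 ('push 1'): stack = [20, -3, 1], depth = 3
Step 4 ('pop'): stack = [20, -3], depth = 2
Step 5 ('pop'): stack = [20], depth = 1
Step 6 ('mul'): needs 2 value(s) but depth is 1 — STACK UNDERFLOW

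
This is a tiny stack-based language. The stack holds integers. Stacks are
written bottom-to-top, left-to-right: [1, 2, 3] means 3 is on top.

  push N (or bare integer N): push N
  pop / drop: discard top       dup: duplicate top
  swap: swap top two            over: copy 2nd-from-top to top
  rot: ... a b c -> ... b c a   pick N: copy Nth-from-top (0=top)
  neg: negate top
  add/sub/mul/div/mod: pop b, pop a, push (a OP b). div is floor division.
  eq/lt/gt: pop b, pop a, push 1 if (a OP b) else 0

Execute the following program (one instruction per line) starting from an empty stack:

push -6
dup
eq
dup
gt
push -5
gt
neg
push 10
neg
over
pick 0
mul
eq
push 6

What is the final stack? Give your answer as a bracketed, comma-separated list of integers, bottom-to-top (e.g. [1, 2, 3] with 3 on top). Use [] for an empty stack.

Answer: [-1, 0, 6]

Derivation:
After 'push -6': [-6]
After 'dup': [-6, -6]
After 'eq': [1]
After 'dup': [1, 1]
After 'gt': [0]
After 'push -5': [0, -5]
After 'gt': [1]
After 'neg': [-1]
After 'push 10': [-1, 10]
After 'neg': [-1, -10]
After 'over': [-1, -10, -1]
After 'pick 0': [-1, -10, -1, -1]
After 'mul': [-1, -10, 1]
After 'eq': [-1, 0]
After 'push 6': [-1, 0, 6]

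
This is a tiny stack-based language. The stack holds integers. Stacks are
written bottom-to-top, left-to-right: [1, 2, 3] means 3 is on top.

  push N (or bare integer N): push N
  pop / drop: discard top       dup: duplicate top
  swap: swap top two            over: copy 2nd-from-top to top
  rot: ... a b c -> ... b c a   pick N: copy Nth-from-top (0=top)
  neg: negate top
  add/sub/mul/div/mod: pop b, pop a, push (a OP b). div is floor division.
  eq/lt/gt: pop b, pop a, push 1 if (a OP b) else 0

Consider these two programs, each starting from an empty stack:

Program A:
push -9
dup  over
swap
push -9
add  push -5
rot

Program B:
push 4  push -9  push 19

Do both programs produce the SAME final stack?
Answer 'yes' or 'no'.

Program A trace:
  After 'push -9': [-9]
  After 'dup': [-9, -9]
  After 'over': [-9, -9, -9]
  After 'swap': [-9, -9, -9]
  After 'push -9': [-9, -9, -9, -9]
  After 'add': [-9, -9, -18]
  After 'push -5': [-9, -9, -18, -5]
  After 'rot': [-9, -18, -5, -9]
Program A final stack: [-9, -18, -5, -9]

Program B trace:
  After 'push 4': [4]
  After 'push -9': [4, -9]
  After 'push 19': [4, -9, 19]
Program B final stack: [4, -9, 19]
Same: no

Answer: no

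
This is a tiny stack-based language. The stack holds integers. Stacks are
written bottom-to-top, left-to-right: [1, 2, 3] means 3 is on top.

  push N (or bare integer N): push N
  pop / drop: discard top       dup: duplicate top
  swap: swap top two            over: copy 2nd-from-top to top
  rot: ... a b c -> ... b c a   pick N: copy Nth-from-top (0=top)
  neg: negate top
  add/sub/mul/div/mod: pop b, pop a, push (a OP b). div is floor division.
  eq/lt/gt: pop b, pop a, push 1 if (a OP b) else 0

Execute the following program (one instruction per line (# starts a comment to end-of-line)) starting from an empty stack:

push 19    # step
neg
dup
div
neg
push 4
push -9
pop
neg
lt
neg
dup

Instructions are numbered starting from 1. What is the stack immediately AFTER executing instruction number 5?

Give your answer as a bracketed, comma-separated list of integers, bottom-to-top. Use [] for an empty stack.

Answer: [-1]

Derivation:
Step 1 ('push 19'): [19]
Step 2 ('neg'): [-19]
Step 3 ('dup'): [-19, -19]
Step 4 ('div'): [1]
Step 5 ('neg'): [-1]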